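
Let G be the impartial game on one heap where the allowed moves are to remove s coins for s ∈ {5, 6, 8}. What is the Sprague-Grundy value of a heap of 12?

Compute g(0), g(1), … for moves {5, 6, 8}:
k:     0  1  2  3  4  5  6  7  8  9 10 11 12
g(k):  0  0  0  0  0  1  1  1  1  1  2  2  2
So g(12) = 2.

2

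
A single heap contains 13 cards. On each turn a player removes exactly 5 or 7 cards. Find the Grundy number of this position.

Build the Grundy sequence with g(k) = mex{g(k−s) : s ∈ {5, 7}, s ≤ k}:
g(0) = mex{} = 0
g(1) = mex{} = 0
g(2) = mex{} = 0
g(3) = mex{} = 0
g(4) = mex{} = 0
g(5) = mex{0} = 1
g(6) = mex{0} = 1
g(7) = mex{0} = 1
g(8) = mex{0} = 1
g(9) = mex{0} = 1
g(10) = mex{0,1} = 2
g(11) = mex{0,1} = 2
g(12) = mex{1} = 0
g(13) = mex{1} = 0
So g(13) = 0.

0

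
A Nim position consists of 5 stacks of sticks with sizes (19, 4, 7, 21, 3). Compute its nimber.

6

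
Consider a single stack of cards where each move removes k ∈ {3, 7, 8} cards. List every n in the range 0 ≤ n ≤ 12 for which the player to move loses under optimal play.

0, 1, 2, 6, 11, 12

Compute g(0), g(1), … for moves {3, 7, 8}:
g(0) = mex{} = 0
g(1) = mex{} = 0
g(2) = mex{} = 0
g(3) = mex{0} = 1
g(4) = mex{0} = 1
g(5) = mex{0} = 1
g(6) = mex{1} = 0
g(7) = mex{0,1} = 2
g(8) = mex{0,1} = 2
g(9) = mex{0} = 1
g(10) = mex{0,1,2} = 3
g(11) = mex{1,2} = 0
g(12) = mex{1} = 0
The P-positions (g = 0) in 0..12 are 0, 1, 2, 6, 11, 12.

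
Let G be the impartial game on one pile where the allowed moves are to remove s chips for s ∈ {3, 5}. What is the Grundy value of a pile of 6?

2

Grundy values for subtraction set {3, 5}:
k:     0  1  2  3  4  5  6
g(k):  0  0  0  1  1  1  2
So g(6) = 2.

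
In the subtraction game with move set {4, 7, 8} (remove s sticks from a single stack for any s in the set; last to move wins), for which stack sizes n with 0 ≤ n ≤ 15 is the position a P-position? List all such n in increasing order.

0, 1, 2, 3, 12, 13, 14, 15

Grundy values for subtraction set {4, 7, 8}:
k:     0  1  2  3  4  5  6  7  8  9 10 11 12 13 14 15
g(k):  0  0  0  0  1  1  1  1  2  2  2  2  0  0  0  0
The P-positions (g = 0) in 0..15 are 0, 1, 2, 3, 12, 13, 14, 15.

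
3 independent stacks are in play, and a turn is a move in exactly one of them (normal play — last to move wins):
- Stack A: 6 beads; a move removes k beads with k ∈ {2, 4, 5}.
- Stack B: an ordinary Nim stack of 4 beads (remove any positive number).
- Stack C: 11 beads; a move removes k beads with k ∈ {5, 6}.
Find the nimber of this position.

7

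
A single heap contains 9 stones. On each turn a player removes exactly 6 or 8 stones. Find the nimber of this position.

Compute g(0), g(1), … for moves {6, 8}:
k:     0  1  2  3  4  5  6  7  8  9
g(k):  0  0  0  0  0  0  1  1  1  1
So g(9) = 1.

1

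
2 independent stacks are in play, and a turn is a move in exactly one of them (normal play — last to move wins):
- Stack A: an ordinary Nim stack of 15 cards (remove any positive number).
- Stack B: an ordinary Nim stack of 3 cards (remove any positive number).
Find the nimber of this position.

12

Stack A is a plain Nim stack of size 15, so its Grundy value is 15.
Stack B is a plain Nim stack of size 3, so its Grundy value is 3.
By the Sprague-Grundy theorem, the Grundy value of a sum of independent games is the XOR of the component values.
Combined value = 15 ⊕ 3 = 12.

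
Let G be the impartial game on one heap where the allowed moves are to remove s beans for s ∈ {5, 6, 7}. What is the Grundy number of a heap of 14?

0

Compute g(0), g(1), … for moves {5, 6, 7}:
k:     0  1  2  3  4  5  6  7  8  9 10 11 12 13 14
g(k):  0  0  0  0  0  1  1  1  1  1  2  2  0  0  0
So g(14) = 0.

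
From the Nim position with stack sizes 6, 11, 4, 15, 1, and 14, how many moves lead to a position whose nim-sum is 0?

In binary:
  0110  (6)
  1011  (11)
  0100  (4)
  1111  (15)
  0001  (1)
  1110  (14)
  ----
  1001  (9)
The overall nim-sum is X = 9. A stack of size p has a winning move iff p XOR X < p (reduce it to p XOR X).
  6: 6 XOR 9 = 15 ≥ 6 — no move.
  11: 11 XOR 9 = 2 < 11 — winning move (to 2).
  4: 4 XOR 9 = 13 ≥ 4 — no move.
  15: 15 XOR 9 = 6 < 15 — winning move (to 6).
  1: 1 XOR 9 = 8 ≥ 1 — no move.
  14: 14 XOR 9 = 7 < 14 — winning move (to 7).
That gives 3 winning moves.

3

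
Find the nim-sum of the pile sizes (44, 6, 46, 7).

3

Write each in binary and XOR column by column:
  101100  (44)
  000110  (6)
  101110  (46)
  000111  (7)
  ------
  000011  (3)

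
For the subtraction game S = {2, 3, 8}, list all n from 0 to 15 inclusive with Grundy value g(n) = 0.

0, 1, 5, 6, 10, 11, 15

Grundy values for subtraction set {2, 3, 8}:
k:     0  1  2  3  4  5  6  7  8  9 10 11 12 13 14 15
g(k):  0  0  1  1  2  0  0  1  1  2  0  0  1  1  2  0
The P-positions (g = 0) in 0..15 are 0, 1, 5, 6, 10, 11, 15.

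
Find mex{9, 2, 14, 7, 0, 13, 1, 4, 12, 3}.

The values 0, 1, 2, 3, 4 are all present; 5 is the first non-negative integer missing from the set.

5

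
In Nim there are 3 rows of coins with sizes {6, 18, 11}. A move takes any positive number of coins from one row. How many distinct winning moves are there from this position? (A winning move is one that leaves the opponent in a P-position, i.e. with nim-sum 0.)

1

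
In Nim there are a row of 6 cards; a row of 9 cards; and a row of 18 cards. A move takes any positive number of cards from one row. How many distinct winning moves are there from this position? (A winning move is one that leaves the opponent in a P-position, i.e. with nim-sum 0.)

1

Compute the nim-sum pairwise:
6 XOR 9 = 15
15 XOR 18 = 29
The overall nim-sum is X = 29. A row of size p has a winning move iff p XOR X < p (reduce it to p XOR X).
  6: 6 XOR 29 = 27 ≥ 6 — no move.
  9: 9 XOR 29 = 20 ≥ 9 — no move.
  18: 18 XOR 29 = 15 < 18 — winning move (to 15).
That gives 1 winning move.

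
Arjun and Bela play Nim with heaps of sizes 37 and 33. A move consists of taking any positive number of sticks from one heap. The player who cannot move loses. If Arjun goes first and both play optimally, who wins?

Arjun wins

Nim-sum: 37 ⊕ 33 = 4.
The nim-sum is 4 ≠ 0, so this is an N-position: the player to move can win; Arjun has a winning move.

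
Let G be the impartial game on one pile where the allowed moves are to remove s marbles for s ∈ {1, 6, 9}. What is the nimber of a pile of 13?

1

Build the Grundy sequence with g(k) = mex{g(k−s) : s ∈ {1, 6, 9}, s ≤ k}:
g(0) = mex{} = 0
g(1) = mex{0} = 1
g(2) = mex{1} = 0
g(3) = mex{0} = 1
g(4) = mex{1} = 0
g(5) = mex{0} = 1
g(6) = mex{0,1} = 2
g(7) = mex{1,2} = 0
g(8) = mex{0} = 1
g(9) = mex{0,1} = 2
g(10) = mex{0,1,2} = 3
g(11) = mex{0,1,3} = 2
g(12) = mex{1,2} = 0
g(13) = mex{0} = 1
So g(13) = 1.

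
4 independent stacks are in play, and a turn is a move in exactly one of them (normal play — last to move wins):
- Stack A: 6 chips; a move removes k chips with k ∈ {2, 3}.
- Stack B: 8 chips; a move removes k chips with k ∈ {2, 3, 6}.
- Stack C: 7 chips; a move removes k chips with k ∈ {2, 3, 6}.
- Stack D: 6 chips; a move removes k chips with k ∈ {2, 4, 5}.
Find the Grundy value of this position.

0

For stack A, compute g(0), g(1), … with moves {2, 3}:
g(0) = mex{} = 0
g(1) = mex{} = 0
g(2) = mex{0} = 1
g(3) = mex{0} = 1
g(4) = mex{0,1} = 2
g(5) = mex{1} = 0
g(6) = mex{1,2} = 0
So g(6) = 0.
Build the Grundy sequence for stack B with g(k) = mex{g(k−s) : s ∈ {2, 3, 6}, s ≤ k}:
g(0) = mex{} = 0
g(1) = mex{} = 0
g(2) = mex{0} = 1
g(3) = mex{0} = 1
g(4) = mex{0,1} = 2
g(5) = mex{1} = 0
g(6) = mex{0,1,2} = 3
g(7) = mex{0,2} = 1
g(8) = mex{0,1,3} = 2
So g(8) = 2.
Build the Grundy sequence for stack C with g(k) = mex{g(k−s) : s ∈ {2, 3, 6}, s ≤ k}:
g(0) = mex{} = 0
g(1) = mex{} = 0
g(2) = mex{0} = 1
g(3) = mex{0} = 1
g(4) = mex{0,1} = 2
g(5) = mex{1} = 0
g(6) = mex{0,1,2} = 3
g(7) = mex{0,2} = 1
So g(7) = 1.
Grundy values for stack D (subtraction set {2, 4, 5}):
g(0) = mex{} = 0
g(1) = mex{} = 0
g(2) = mex{0} = 1
g(3) = mex{0} = 1
g(4) = mex{0,1} = 2
g(5) = mex{0,1} = 2
g(6) = mex{0,1,2} = 3
So g(6) = 3.
The value of a disjunctive sum is the nim-sum of the parts.
Combined value = 0 ⊕ 2 ⊕ 1 ⊕ 3 = 0.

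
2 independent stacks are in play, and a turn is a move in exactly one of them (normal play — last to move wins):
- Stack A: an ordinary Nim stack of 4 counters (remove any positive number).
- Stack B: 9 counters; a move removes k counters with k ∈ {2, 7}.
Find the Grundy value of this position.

4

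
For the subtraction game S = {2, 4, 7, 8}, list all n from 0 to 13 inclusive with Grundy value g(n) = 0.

0, 1, 6, 11, 12

Build the Grundy sequence with g(k) = mex{g(k−s) : s ∈ {2, 4, 7, 8}, s ≤ k}:
k:     0  1  2  3  4  5  6  7  8  9 10 11 12 13
g(k):  0  0  1  1  2  2  0  3  1  4  2  0  0  1
The P-positions (g = 0) in 0..13 are 0, 1, 6, 11, 12.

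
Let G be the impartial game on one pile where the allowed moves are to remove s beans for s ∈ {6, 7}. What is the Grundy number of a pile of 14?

0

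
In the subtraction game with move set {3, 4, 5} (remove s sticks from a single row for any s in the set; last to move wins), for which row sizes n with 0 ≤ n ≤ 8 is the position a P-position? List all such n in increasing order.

Compute g(0), g(1), … for moves {3, 4, 5}:
k:     0  1  2  3  4  5  6  7  8
g(k):  0  0  0  1  1  1  2  2  0
The P-positions (g = 0) in 0..8 are 0, 1, 2, 8.

0, 1, 2, 8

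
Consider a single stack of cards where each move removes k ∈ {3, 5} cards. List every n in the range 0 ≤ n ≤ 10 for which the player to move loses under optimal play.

Compute g(0), g(1), … for moves {3, 5}:
g(0) = mex{} = 0
g(1) = mex{} = 0
g(2) = mex{} = 0
g(3) = mex{0} = 1
g(4) = mex{0} = 1
g(5) = mex{0} = 1
g(6) = mex{0,1} = 2
g(7) = mex{0,1} = 2
g(8) = mex{1} = 0
g(9) = mex{1,2} = 0
g(10) = mex{1,2} = 0
The P-positions (g = 0) in 0..10 are 0, 1, 2, 8, 9, 10.

0, 1, 2, 8, 9, 10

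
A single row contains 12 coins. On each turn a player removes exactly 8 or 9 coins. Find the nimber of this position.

1

Build the Grundy sequence with g(k) = mex{g(k−s) : s ∈ {8, 9}, s ≤ k}:
g(0) = mex{} = 0
g(1) = mex{} = 0
g(2) = mex{} = 0
g(3) = mex{} = 0
g(4) = mex{} = 0
g(5) = mex{} = 0
g(6) = mex{} = 0
g(7) = mex{} = 0
g(8) = mex{0} = 1
g(9) = mex{0} = 1
g(10) = mex{0} = 1
g(11) = mex{0} = 1
g(12) = mex{0} = 1
So g(12) = 1.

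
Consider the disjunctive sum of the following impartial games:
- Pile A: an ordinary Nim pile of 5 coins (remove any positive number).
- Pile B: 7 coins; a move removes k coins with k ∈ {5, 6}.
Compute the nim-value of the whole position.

4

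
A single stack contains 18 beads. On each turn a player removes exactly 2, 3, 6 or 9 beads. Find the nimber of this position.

3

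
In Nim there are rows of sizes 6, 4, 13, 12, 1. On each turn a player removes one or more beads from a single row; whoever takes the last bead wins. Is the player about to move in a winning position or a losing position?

Nim-sum: 6 ⊕ 4 ⊕ 13 ⊕ 12 ⊕ 1 = 2.
The nim-sum is 2 ≠ 0, so this is an N-position: the player to move can win.

Winning position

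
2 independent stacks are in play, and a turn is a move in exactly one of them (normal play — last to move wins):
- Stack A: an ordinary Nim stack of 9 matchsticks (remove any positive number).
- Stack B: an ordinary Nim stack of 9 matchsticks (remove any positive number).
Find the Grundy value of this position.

Stack A is a plain Nim stack of size 9, so its Grundy value is 9.
Stack B is a plain Nim stack of size 9, so its Grundy value is 9.
The value of a disjunctive sum is the nim-sum of the parts.
Combined value = 9 ⊕ 9 = 0.

0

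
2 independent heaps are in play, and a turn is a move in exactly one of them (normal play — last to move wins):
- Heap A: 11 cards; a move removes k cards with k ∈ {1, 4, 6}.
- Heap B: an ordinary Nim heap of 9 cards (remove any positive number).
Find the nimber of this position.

Grundy values for heap A (subtraction set {1, 4, 6}):
k:     0  1  2  3  4  5  6  7  8  9 10 11
g(k):  0  1  0  1  2  0  1  0  1  2  0  1
So g(11) = 1.
Heap B is a plain Nim heap of size 9, so its Grundy value is 9.
By the Sprague-Grundy theorem, the Grundy value of a sum of independent games is the XOR of the component values.
Combined value = 1 XOR 9 = 8.

8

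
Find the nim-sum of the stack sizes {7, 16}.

23

Compute the nim-sum pairwise:
7 XOR 16 = 23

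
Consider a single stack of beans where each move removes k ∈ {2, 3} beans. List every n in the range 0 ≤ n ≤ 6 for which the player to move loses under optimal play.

0, 1, 5, 6

Compute g(0), g(1), … for moves {2, 3}:
k:     0  1  2  3  4  5  6
g(k):  0  0  1  1  2  0  0
The P-positions (g = 0) in 0..6 are 0, 1, 5, 6.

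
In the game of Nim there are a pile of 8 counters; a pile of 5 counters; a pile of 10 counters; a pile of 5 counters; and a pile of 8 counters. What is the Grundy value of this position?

10

Write each in binary and XOR column by column:
  1000  (8)
  0101  (5)
  1010  (10)
  0101  (5)
  1000  (8)
  ----
  1010  (10)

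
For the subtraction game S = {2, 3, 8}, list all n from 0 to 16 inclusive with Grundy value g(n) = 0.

Compute g(0), g(1), … for moves {2, 3, 8}:
k:     0  1  2  3  4  5  6  7  8  9 10 11 12 13 14 15 16
g(k):  0  0  1  1  2  0  0  1  1  2  0  0  1  1  2  0  0
The P-positions (g = 0) in 0..16 are 0, 1, 5, 6, 10, 11, 15, 16.

0, 1, 5, 6, 10, 11, 15, 16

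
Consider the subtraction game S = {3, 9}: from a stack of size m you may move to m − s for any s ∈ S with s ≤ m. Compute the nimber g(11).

1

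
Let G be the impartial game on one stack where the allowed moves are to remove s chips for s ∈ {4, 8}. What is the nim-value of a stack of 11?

2

Grundy values for subtraction set {4, 8}:
k:     0  1  2  3  4  5  6  7  8  9 10 11
g(k):  0  0  0  0  1  1  1  1  2  2  2  2
So g(11) = 2.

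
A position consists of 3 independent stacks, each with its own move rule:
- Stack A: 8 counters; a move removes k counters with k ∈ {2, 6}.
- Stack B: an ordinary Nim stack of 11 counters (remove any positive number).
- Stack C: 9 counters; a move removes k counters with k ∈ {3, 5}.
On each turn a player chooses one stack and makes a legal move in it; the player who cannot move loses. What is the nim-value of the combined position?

For stack A, compute g(0), g(1), … with moves {2, 6}:
k:     0  1  2  3  4  5  6  7  8
g(k):  0  0  1  1  0  0  1  1  0
So g(8) = 0.
Stack B is a plain Nim stack of size 11, so its Grundy value is 11.
Grundy values for stack C (subtraction set {3, 5}):
g(0) = mex{} = 0
g(1) = mex{} = 0
g(2) = mex{} = 0
g(3) = mex{0} = 1
g(4) = mex{0} = 1
g(5) = mex{0} = 1
g(6) = mex{0,1} = 2
g(7) = mex{0,1} = 2
g(8) = mex{1} = 0
g(9) = mex{1,2} = 0
So g(9) = 0.
By the Sprague-Grundy theorem, the Grundy value of a sum of independent games is the XOR of the component values.
Combined value = 0 XOR 11 XOR 0 = 11.

11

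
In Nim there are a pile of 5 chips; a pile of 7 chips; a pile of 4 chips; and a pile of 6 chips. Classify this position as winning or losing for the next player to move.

Losing position

Nim-sum: 5 ^ 7 ^ 4 ^ 6 = 0.
The nim-sum is 0, so this is a P-position: the player to move is in a losing position under optimal play.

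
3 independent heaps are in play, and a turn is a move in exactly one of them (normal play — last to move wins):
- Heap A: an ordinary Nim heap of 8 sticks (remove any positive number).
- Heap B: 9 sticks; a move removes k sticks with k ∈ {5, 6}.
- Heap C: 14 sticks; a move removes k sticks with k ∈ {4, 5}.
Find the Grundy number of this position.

8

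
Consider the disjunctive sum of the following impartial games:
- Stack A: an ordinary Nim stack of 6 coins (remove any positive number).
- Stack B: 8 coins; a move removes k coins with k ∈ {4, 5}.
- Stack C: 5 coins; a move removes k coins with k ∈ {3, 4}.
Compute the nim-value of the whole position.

Stack A is a plain Nim stack of size 6, so its Grundy value is 6.
For stack B, compute g(0), g(1), … with moves {4, 5}:
k:     0  1  2  3  4  5  6  7  8
g(k):  0  0  0  0  1  1  1  1  2
So g(8) = 2.
Build the Grundy sequence for stack C with g(k) = mex{g(k−s) : s ∈ {3, 4}, s ≤ k}:
g(0) = mex{} = 0
g(1) = mex{} = 0
g(2) = mex{} = 0
g(3) = mex{0} = 1
g(4) = mex{0} = 1
g(5) = mex{0} = 1
So g(5) = 1.
The value of a disjunctive sum is the nim-sum of the parts.
Combined value = 6 ⊕ 2 ⊕ 1 = 5.

5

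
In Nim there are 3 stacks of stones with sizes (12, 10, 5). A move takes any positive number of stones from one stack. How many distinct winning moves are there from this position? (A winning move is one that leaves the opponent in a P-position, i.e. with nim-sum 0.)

1

In binary:
  1100  (12)
  1010  (10)
  0101  (5)
  ----
  0011  (3)
The overall nim-sum is X = 3. A stack of size p has a winning move iff p XOR X < p (reduce it to p XOR X).
  12: 12 XOR 3 = 15 ≥ 12 — no move.
  10: 10 XOR 3 = 9 < 10 — winning move (to 9).
  5: 5 XOR 3 = 6 ≥ 5 — no move.
That gives 1 winning move.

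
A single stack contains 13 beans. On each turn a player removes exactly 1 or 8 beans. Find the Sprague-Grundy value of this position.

0

Grundy values for subtraction set {1, 8}:
g(0) = mex{} = 0
g(1) = mex{0} = 1
g(2) = mex{1} = 0
g(3) = mex{0} = 1
g(4) = mex{1} = 0
g(5) = mex{0} = 1
g(6) = mex{1} = 0
g(7) = mex{0} = 1
g(8) = mex{0,1} = 2
g(9) = mex{1,2} = 0
g(10) = mex{0} = 1
g(11) = mex{1} = 0
g(12) = mex{0} = 1
g(13) = mex{1} = 0
So g(13) = 0.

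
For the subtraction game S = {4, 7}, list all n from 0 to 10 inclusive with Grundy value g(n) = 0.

Compute g(0), g(1), … for moves {4, 7}:
g(0) = mex{} = 0
g(1) = mex{} = 0
g(2) = mex{} = 0
g(3) = mex{} = 0
g(4) = mex{0} = 1
g(5) = mex{0} = 1
g(6) = mex{0} = 1
g(7) = mex{0} = 1
g(8) = mex{0,1} = 2
g(9) = mex{0,1} = 2
g(10) = mex{0,1} = 2
The P-positions (g = 0) in 0..10 are 0, 1, 2, 3.

0, 1, 2, 3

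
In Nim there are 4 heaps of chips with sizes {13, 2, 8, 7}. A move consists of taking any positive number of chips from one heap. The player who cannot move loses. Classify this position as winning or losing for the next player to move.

Losing position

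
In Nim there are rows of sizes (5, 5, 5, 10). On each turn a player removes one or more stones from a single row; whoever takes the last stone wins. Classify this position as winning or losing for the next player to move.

Winning position

Nim-sum: 5 XOR 5 XOR 5 XOR 10 = 15.
The nim-sum is 15 ≠ 0, so this is an N-position: the player to move can win.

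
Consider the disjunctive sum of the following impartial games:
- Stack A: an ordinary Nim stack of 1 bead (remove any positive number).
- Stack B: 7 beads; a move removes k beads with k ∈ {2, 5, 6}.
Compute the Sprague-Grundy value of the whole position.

2

Stack A is a plain Nim stack of size 1, so its Grundy value is 1.
For stack B, compute g(0), g(1), … with moves {2, 5, 6}:
k:     0  1  2  3  4  5  6  7
g(k):  0  0  1  1  0  2  1  3
So g(7) = 3.
The value of a disjunctive sum is the nim-sum of the parts.
Combined value = 1 ⊕ 3 = 2.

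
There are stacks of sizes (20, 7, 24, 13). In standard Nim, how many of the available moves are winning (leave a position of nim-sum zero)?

3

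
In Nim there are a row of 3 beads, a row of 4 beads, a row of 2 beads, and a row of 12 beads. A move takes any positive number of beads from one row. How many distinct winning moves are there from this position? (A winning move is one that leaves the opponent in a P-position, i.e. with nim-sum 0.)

Nim-sum: 3 ⊕ 4 ⊕ 2 ⊕ 12 = 9.
The overall nim-sum is X = 9. A row of size p has a winning move iff p XOR X < p (reduce it to p XOR X).
  3: 3 XOR 9 = 10 ≥ 3 — no move.
  4: 4 XOR 9 = 13 ≥ 4 — no move.
  2: 2 XOR 9 = 11 ≥ 2 — no move.
  12: 12 XOR 9 = 5 < 12 — winning move (to 5).
That gives 1 winning move.

1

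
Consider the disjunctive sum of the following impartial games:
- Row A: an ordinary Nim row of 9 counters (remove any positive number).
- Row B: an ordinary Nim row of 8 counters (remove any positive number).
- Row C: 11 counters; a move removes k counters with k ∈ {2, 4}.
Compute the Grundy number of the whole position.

3

Row A is a plain Nim row of size 9, so its Grundy value is 9.
Row B is a plain Nim row of size 8, so its Grundy value is 8.
Grundy values for row C (subtraction set {2, 4}):
k:     0  1  2  3  4  5  6  7  8  9 10 11
g(k):  0  0  1  1  2  2  0  0  1  1  2  2
So g(11) = 2.
The value of a disjunctive sum is the nim-sum of the parts.
Combined value = 9 ⊕ 8 ⊕ 2 = 3.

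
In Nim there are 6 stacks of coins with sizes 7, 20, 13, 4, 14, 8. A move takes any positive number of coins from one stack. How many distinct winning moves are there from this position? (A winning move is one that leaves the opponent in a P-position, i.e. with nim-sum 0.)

Compute the nim-sum pairwise:
7 XOR 20 = 19
19 XOR 13 = 30
30 XOR 4 = 26
26 XOR 14 = 20
20 XOR 8 = 28
The overall nim-sum is X = 28. A stack of size p has a winning move iff p XOR X < p (reduce it to p XOR X).
  7: 7 XOR 28 = 27 ≥ 7 — no move.
  20: 20 XOR 28 = 8 < 20 — winning move (to 8).
  13: 13 XOR 28 = 17 ≥ 13 — no move.
  4: 4 XOR 28 = 24 ≥ 4 — no move.
  14: 14 XOR 28 = 18 ≥ 14 — no move.
  8: 8 XOR 28 = 20 ≥ 8 — no move.
That gives 1 winning move.

1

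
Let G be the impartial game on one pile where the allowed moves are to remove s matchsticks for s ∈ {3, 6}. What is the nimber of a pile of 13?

1

Grundy values for subtraction set {3, 6}:
g(0) = mex{} = 0
g(1) = mex{} = 0
g(2) = mex{} = 0
g(3) = mex{0} = 1
g(4) = mex{0} = 1
g(5) = mex{0} = 1
g(6) = mex{0,1} = 2
g(7) = mex{0,1} = 2
g(8) = mex{0,1} = 2
g(9) = mex{1,2} = 0
g(10) = mex{1,2} = 0
g(11) = mex{1,2} = 0
g(12) = mex{0,2} = 1
g(13) = mex{0,2} = 1
So g(13) = 1.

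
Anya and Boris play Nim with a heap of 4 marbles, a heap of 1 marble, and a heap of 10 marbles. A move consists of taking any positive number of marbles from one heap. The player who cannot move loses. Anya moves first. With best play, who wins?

Anya wins

Nim-sum: 4 XOR 1 XOR 10 = 15.
The nim-sum is 15 ≠ 0, so this is an N-position: the player to move can win; Anya has a winning move.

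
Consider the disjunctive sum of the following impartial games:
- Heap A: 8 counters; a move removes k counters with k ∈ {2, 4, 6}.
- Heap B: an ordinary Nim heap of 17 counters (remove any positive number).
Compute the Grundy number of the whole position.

17

Build the Grundy sequence for heap A with g(k) = mex{g(k−s) : s ∈ {2, 4, 6}, s ≤ k}:
k:     0  1  2  3  4  5  6  7  8
g(k):  0  0  1  1  2  2  3  3  0
So g(8) = 0.
Heap B is a plain Nim heap of size 17, so its Grundy value is 17.
The value of a disjunctive sum is the nim-sum of the parts.
Combined value = 0 ⊕ 17 = 17.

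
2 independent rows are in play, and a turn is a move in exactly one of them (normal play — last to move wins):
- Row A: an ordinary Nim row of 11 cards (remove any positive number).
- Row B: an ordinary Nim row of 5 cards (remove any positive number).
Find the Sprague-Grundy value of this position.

Row A is a plain Nim row of size 11, so its Grundy value is 11.
Row B is a plain Nim row of size 5, so its Grundy value is 5.
By the Sprague-Grundy theorem, the Grundy value of a sum of independent games is the XOR of the component values.
Combined value = 11 XOR 5 = 14.

14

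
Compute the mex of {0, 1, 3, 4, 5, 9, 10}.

2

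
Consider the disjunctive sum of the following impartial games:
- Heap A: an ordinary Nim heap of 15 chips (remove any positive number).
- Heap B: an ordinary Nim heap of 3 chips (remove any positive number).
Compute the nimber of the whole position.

12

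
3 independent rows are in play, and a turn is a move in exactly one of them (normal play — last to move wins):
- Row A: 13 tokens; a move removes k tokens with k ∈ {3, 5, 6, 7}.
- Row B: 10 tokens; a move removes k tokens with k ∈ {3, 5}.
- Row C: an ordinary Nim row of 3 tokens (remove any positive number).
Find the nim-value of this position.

2

Build the Grundy sequence for row A with g(k) = mex{g(k−s) : s ∈ {3, 5, 6, 7}, s ≤ k}:
k:     0  1  2  3  4  5  6  7  8  9 10 11 12 13
g(k):  0  0  0  1  1  1  2  2  2  3  0  0  0  1
So g(13) = 1.
For row B, compute g(0), g(1), … with moves {3, 5}:
g(0) = mex{} = 0
g(1) = mex{} = 0
g(2) = mex{} = 0
g(3) = mex{0} = 1
g(4) = mex{0} = 1
g(5) = mex{0} = 1
g(6) = mex{0,1} = 2
g(7) = mex{0,1} = 2
g(8) = mex{1} = 0
g(9) = mex{1,2} = 0
g(10) = mex{1,2} = 0
So g(10) = 0.
Row C is a plain Nim row of size 3, so its Grundy value is 3.
By the Sprague-Grundy theorem, the Grundy value of a sum of independent games is the XOR of the component values.
Combined value = 1 XOR 0 XOR 3 = 2.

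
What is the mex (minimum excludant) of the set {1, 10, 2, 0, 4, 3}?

The values 0, 1, 2, 3, 4 are all present; 5 is the first non-negative integer missing from the set.

5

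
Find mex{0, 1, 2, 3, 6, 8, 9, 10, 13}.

The values 0, 1, 2, 3 are all present; 4 is the first non-negative integer missing from the set.

4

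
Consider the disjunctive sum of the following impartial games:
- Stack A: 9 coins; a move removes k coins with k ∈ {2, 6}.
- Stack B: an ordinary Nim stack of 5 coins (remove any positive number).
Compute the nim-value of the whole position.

5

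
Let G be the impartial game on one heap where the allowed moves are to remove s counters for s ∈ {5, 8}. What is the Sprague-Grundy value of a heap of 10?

Compute g(0), g(1), … for moves {5, 8}:
g(0) = mex{} = 0
g(1) = mex{} = 0
g(2) = mex{} = 0
g(3) = mex{} = 0
g(4) = mex{} = 0
g(5) = mex{0} = 1
g(6) = mex{0} = 1
g(7) = mex{0} = 1
g(8) = mex{0} = 1
g(9) = mex{0} = 1
g(10) = mex{0,1} = 2
So g(10) = 2.

2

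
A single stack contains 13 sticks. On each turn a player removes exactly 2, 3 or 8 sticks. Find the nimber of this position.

Compute g(0), g(1), … for moves {2, 3, 8}:
k:     0  1  2  3  4  5  6  7  8  9 10 11 12 13
g(k):  0  0  1  1  2  0  0  1  1  2  0  0  1  1
So g(13) = 1.

1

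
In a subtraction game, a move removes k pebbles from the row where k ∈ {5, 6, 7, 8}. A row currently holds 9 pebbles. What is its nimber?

Build the Grundy sequence with g(k) = mex{g(k−s) : s ∈ {5, 6, 7, 8}, s ≤ k}:
g(0) = mex{} = 0
g(1) = mex{} = 0
g(2) = mex{} = 0
g(3) = mex{} = 0
g(4) = mex{} = 0
g(5) = mex{0} = 1
g(6) = mex{0} = 1
g(7) = mex{0} = 1
g(8) = mex{0} = 1
g(9) = mex{0} = 1
So g(9) = 1.

1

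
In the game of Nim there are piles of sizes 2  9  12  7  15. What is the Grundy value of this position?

15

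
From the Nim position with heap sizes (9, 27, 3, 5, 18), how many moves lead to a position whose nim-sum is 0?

Bitwise XOR of the heap sizes:
  01001  (9)
  11011  (27)
  00011  (3)
  00101  (5)
  10010  (18)
  -----
  00110  (6)
The overall nim-sum is X = 6. A heap of size p has a winning move iff p XOR X < p (reduce it to p XOR X).
  9: 9 XOR 6 = 15 ≥ 9 — no move.
  27: 27 XOR 6 = 29 ≥ 27 — no move.
  3: 3 XOR 6 = 5 ≥ 3 — no move.
  5: 5 XOR 6 = 3 < 5 — winning move (to 3).
  18: 18 XOR 6 = 20 ≥ 18 — no move.
That gives 1 winning move.

1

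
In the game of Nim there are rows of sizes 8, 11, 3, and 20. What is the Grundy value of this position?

20

Compute the nim-sum pairwise:
8 XOR 11 = 3
3 XOR 3 = 0
0 XOR 20 = 20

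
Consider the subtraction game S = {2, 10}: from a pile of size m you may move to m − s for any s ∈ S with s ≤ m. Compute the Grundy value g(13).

0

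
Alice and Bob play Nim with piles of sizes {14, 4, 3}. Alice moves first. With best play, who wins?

Alice wins

Bitwise XOR of the heap sizes:
  1110  (14)
  0100  (4)
  0011  (3)
  ----
  1001  (9)
The nim-sum is 9 ≠ 0, so this is an N-position: the player to move can win; Alice has a winning move.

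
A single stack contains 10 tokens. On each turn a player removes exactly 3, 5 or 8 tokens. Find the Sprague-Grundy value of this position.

3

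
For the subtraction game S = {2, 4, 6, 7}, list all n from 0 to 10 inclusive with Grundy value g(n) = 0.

0, 1, 9, 10

Compute g(0), g(1), … for moves {2, 4, 6, 7}:
g(0) = mex{} = 0
g(1) = mex{} = 0
g(2) = mex{0} = 1
g(3) = mex{0} = 1
g(4) = mex{0,1} = 2
g(5) = mex{0,1} = 2
g(6) = mex{0,1,2} = 3
g(7) = mex{0,1,2} = 3
g(8) = mex{0,1,2,3} = 4
g(9) = mex{1,2,3} = 0
g(10) = mex{1,2,3,4} = 0
The P-positions (g = 0) in 0..10 are 0, 1, 9, 10.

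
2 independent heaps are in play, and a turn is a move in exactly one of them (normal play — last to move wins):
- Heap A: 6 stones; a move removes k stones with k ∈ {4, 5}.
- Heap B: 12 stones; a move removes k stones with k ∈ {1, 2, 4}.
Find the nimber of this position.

For heap A, compute g(0), g(1), … with moves {4, 5}:
g(0) = mex{} = 0
g(1) = mex{} = 0
g(2) = mex{} = 0
g(3) = mex{} = 0
g(4) = mex{0} = 1
g(5) = mex{0} = 1
g(6) = mex{0} = 1
So g(6) = 1.
Grundy values for heap B (subtraction set {1, 2, 4}):
g(0) = mex{} = 0
g(1) = mex{0} = 1
g(2) = mex{0,1} = 2
g(3) = mex{1,2} = 0
g(4) = mex{0,2} = 1
g(5) = mex{0,1} = 2
g(6) = mex{1,2} = 0
g(7) = mex{0,2} = 1
g(8) = mex{0,1} = 2
g(9) = mex{1,2} = 0
g(10) = mex{0,2} = 1
g(11) = mex{0,1} = 2
g(12) = mex{1,2} = 0
So g(12) = 0.
The value of a disjunctive sum is the nim-sum of the parts.
Combined value = 1 XOR 0 = 1.

1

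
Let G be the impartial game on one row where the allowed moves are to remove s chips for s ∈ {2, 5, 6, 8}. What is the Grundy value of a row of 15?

0

Build the Grundy sequence with g(k) = mex{g(k−s) : s ∈ {2, 5, 6, 8}, s ≤ k}:
k:     0  1  2  3  4  5  6  7  8  9 10 11 12 13 14 15
g(k):  0  0  1  1  0  2  1  3  2  2  3  0  2  1  0  0
So g(15) = 0.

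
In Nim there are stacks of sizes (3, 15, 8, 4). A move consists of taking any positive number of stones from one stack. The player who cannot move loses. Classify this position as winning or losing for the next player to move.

Losing position

Nim-sum: 3 XOR 15 XOR 8 XOR 4 = 0.
The nim-sum is 0, so this is a P-position: the player to move is in a losing position under optimal play.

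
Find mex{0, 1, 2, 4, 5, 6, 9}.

3

The values 0, 1, 2 are all present; 3 is the first non-negative integer missing from the set.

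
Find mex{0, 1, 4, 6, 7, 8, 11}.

The values 0, 1 are all present; 2 is the first non-negative integer missing from the set.

2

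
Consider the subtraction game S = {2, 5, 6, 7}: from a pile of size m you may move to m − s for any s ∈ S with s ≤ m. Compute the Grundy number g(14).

1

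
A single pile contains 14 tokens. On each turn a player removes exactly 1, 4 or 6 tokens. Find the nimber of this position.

2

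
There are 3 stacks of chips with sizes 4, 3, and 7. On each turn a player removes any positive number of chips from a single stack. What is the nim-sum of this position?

0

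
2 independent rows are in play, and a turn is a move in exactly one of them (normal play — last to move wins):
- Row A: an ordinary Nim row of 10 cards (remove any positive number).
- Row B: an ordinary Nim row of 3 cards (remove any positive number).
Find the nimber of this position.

9

Row A is a plain Nim row of size 10, so its Grundy value is 10.
Row B is a plain Nim row of size 3, so its Grundy value is 3.
The value of a disjunctive sum is the nim-sum of the parts.
Combined value = 10 ⊕ 3 = 9.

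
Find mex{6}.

0

0 is not in the set, so the mex is 0.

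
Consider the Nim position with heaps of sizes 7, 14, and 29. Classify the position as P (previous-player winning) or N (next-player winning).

In binary:
  00111  (7)
  01110  (14)
  11101  (29)
  -----
  10100  (20)
The nim-sum is 20 ≠ 0, so this is an N-position: the player to move can win.

N-position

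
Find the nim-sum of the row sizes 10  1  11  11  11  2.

2

Compute the nim-sum pairwise:
10 XOR 1 = 11
11 XOR 11 = 0
0 XOR 11 = 11
11 XOR 11 = 0
0 XOR 2 = 2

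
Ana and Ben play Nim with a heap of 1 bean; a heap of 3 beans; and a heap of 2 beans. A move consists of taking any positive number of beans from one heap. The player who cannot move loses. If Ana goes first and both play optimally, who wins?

Compute the nim-sum pairwise:
1 ⊕ 3 = 2
2 ⊕ 2 = 0
The nim-sum is 0, so this is a P-position: the player to move is in a losing position under optimal play; Ana is about to move from it and so loses — Ben wins.

Ben wins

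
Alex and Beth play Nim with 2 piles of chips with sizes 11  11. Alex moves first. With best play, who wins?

In binary:
  1011  (11)
  1011  (11)
  ----
  0000  (0)
The nim-sum is 0, so this is a P-position: the player to move is in a losing position under optimal play; Alex is about to move from it and so loses — Beth wins.

Beth wins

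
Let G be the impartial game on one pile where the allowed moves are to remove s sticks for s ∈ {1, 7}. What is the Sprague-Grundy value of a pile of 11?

1

Grundy values for subtraction set {1, 7}:
g(0) = mex{} = 0
g(1) = mex{0} = 1
g(2) = mex{1} = 0
g(3) = mex{0} = 1
g(4) = mex{1} = 0
g(5) = mex{0} = 1
g(6) = mex{1} = 0
g(7) = mex{0} = 1
g(8) = mex{1} = 0
g(9) = mex{0} = 1
g(10) = mex{1} = 0
g(11) = mex{0} = 1
So g(11) = 1.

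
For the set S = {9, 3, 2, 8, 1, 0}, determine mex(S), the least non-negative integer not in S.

The values 0, 1, 2, 3 are all present; 4 is the first non-negative integer missing from the set.

4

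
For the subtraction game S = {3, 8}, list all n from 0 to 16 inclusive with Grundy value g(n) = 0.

0, 1, 2, 6, 7, 11, 12, 13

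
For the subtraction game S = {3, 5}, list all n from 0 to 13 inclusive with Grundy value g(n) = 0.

0, 1, 2, 8, 9, 10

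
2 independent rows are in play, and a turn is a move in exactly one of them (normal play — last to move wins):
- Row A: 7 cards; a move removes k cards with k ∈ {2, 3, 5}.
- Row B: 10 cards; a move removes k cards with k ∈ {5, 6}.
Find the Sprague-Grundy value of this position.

2

Build the Grundy sequence for row A with g(k) = mex{g(k−s) : s ∈ {2, 3, 5}, s ≤ k}:
g(0) = mex{} = 0
g(1) = mex{} = 0
g(2) = mex{0} = 1
g(3) = mex{0} = 1
g(4) = mex{0,1} = 2
g(5) = mex{0,1} = 2
g(6) = mex{0,1,2} = 3
g(7) = mex{1,2} = 0
So g(7) = 0.
Build the Grundy sequence for row B with g(k) = mex{g(k−s) : s ∈ {5, 6}, s ≤ k}:
g(0) = mex{} = 0
g(1) = mex{} = 0
g(2) = mex{} = 0
g(3) = mex{} = 0
g(4) = mex{} = 0
g(5) = mex{0} = 1
g(6) = mex{0} = 1
g(7) = mex{0} = 1
g(8) = mex{0} = 1
g(9) = mex{0} = 1
g(10) = mex{0,1} = 2
So g(10) = 2.
By the Sprague-Grundy theorem, the Grundy value of a sum of independent games is the XOR of the component values.
Combined value = 0 XOR 2 = 2.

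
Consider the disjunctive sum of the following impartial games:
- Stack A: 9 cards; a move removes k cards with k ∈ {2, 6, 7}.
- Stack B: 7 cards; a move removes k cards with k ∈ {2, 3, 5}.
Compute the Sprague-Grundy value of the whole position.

For stack A, compute g(0), g(1), … with moves {2, 6, 7}:
g(0) = mex{} = 0
g(1) = mex{} = 0
g(2) = mex{0} = 1
g(3) = mex{0} = 1
g(4) = mex{1} = 0
g(5) = mex{1} = 0
g(6) = mex{0} = 1
g(7) = mex{0} = 1
g(8) = mex{0,1} = 2
g(9) = mex{1} = 0
So g(9) = 0.
For stack B, compute g(0), g(1), … with moves {2, 3, 5}:
g(0) = mex{} = 0
g(1) = mex{} = 0
g(2) = mex{0} = 1
g(3) = mex{0} = 1
g(4) = mex{0,1} = 2
g(5) = mex{0,1} = 2
g(6) = mex{0,1,2} = 3
g(7) = mex{1,2} = 0
So g(7) = 0.
By the Sprague-Grundy theorem, the Grundy value of a sum of independent games is the XOR of the component values.
Combined value = 0 ⊕ 0 = 0.

0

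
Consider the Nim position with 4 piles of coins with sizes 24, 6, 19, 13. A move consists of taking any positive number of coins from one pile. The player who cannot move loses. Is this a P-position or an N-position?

P-position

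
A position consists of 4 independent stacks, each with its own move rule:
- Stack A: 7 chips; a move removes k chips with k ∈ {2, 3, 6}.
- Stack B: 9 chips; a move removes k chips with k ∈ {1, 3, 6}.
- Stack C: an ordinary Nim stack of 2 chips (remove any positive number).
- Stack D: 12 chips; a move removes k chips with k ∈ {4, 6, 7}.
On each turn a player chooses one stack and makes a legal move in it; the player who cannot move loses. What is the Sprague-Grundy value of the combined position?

3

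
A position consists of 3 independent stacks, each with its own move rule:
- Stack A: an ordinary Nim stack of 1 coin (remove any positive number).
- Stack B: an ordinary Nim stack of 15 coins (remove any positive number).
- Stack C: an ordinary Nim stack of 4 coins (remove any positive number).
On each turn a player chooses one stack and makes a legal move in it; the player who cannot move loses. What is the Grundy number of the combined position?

10

Stack A is a plain Nim stack of size 1, so its Grundy value is 1.
Stack B is a plain Nim stack of size 15, so its Grundy value is 15.
Stack C is a plain Nim stack of size 4, so its Grundy value is 4.
By the Sprague-Grundy theorem, the Grundy value of a sum of independent games is the XOR of the component values.
Combined value = 1 ⊕ 15 ⊕ 4 = 10.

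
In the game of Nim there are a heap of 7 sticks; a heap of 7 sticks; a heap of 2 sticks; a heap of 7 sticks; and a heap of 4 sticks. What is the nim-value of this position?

1

Compute the nim-sum pairwise:
7 ^ 7 = 0
0 ^ 2 = 2
2 ^ 7 = 5
5 ^ 4 = 1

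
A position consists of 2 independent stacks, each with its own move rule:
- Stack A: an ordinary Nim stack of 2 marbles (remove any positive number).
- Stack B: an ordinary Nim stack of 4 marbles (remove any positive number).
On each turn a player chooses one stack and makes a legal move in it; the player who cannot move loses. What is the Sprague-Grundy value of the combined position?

6

Stack A is a plain Nim stack of size 2, so its Grundy value is 2.
Stack B is a plain Nim stack of size 4, so its Grundy value is 4.
By the Sprague-Grundy theorem, the Grundy value of a sum of independent games is the XOR of the component values.
Combined value = 2 XOR 4 = 6.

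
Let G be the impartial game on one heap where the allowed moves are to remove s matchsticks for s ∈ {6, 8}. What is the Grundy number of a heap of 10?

Compute g(0), g(1), … for moves {6, 8}:
g(0) = mex{} = 0
g(1) = mex{} = 0
g(2) = mex{} = 0
g(3) = mex{} = 0
g(4) = mex{} = 0
g(5) = mex{} = 0
g(6) = mex{0} = 1
g(7) = mex{0} = 1
g(8) = mex{0} = 1
g(9) = mex{0} = 1
g(10) = mex{0} = 1
So g(10) = 1.

1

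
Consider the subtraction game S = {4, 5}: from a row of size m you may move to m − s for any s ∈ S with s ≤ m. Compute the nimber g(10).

0

Compute g(0), g(1), … for moves {4, 5}:
g(0) = mex{} = 0
g(1) = mex{} = 0
g(2) = mex{} = 0
g(3) = mex{} = 0
g(4) = mex{0} = 1
g(5) = mex{0} = 1
g(6) = mex{0} = 1
g(7) = mex{0} = 1
g(8) = mex{0,1} = 2
g(9) = mex{1} = 0
g(10) = mex{1} = 0
So g(10) = 0.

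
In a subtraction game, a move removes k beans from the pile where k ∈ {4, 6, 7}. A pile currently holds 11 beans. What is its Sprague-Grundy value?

Grundy values for subtraction set {4, 6, 7}:
g(0) = mex{} = 0
g(1) = mex{} = 0
g(2) = mex{} = 0
g(3) = mex{} = 0
g(4) = mex{0} = 1
g(5) = mex{0} = 1
g(6) = mex{0} = 1
g(7) = mex{0} = 1
g(8) = mex{0,1} = 2
g(9) = mex{0,1} = 2
g(10) = mex{0,1} = 2
g(11) = mex{1} = 0
So g(11) = 0.

0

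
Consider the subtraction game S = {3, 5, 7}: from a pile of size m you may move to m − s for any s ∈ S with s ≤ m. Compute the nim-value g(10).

Build the Grundy sequence with g(k) = mex{g(k−s) : s ∈ {3, 5, 7}, s ≤ k}:
k:     0  1  2  3  4  5  6  7  8  9 10
g(k):  0  0  0  1  1  1  2  2  2  3  0
So g(10) = 0.

0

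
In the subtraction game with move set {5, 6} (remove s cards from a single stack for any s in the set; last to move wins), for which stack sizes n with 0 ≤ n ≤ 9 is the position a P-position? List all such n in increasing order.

0, 1, 2, 3, 4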